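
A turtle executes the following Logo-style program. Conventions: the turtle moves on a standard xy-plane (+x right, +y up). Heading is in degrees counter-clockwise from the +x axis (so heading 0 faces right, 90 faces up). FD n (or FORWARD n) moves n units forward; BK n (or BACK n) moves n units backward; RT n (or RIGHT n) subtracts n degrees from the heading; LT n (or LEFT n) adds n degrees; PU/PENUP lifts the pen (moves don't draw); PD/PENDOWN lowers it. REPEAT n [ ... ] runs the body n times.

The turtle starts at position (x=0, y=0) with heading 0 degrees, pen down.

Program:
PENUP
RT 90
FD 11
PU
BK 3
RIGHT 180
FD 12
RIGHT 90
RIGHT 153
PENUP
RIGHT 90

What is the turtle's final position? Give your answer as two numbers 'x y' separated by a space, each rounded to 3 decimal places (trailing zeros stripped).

Answer: 0 4

Derivation:
Executing turtle program step by step:
Start: pos=(0,0), heading=0, pen down
PU: pen up
RT 90: heading 0 -> 270
FD 11: (0,0) -> (0,-11) [heading=270, move]
PU: pen up
BK 3: (0,-11) -> (0,-8) [heading=270, move]
RT 180: heading 270 -> 90
FD 12: (0,-8) -> (0,4) [heading=90, move]
RT 90: heading 90 -> 0
RT 153: heading 0 -> 207
PU: pen up
RT 90: heading 207 -> 117
Final: pos=(0,4), heading=117, 0 segment(s) drawn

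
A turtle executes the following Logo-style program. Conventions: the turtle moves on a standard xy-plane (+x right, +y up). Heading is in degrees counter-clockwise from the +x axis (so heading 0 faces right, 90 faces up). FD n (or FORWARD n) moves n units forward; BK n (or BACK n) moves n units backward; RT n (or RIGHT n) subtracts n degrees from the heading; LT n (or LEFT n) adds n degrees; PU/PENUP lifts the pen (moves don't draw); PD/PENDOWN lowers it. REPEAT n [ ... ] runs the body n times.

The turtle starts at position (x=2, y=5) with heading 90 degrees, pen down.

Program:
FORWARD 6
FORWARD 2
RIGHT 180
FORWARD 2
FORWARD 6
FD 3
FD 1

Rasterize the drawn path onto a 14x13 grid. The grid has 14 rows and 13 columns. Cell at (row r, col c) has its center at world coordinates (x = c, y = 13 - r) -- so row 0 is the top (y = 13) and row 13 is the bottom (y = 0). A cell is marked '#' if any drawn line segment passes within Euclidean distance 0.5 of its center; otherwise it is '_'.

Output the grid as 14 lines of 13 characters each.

Answer: __#__________
__#__________
__#__________
__#__________
__#__________
__#__________
__#__________
__#__________
__#__________
__#__________
__#__________
__#__________
__#__________
_____________

Derivation:
Segment 0: (2,5) -> (2,11)
Segment 1: (2,11) -> (2,13)
Segment 2: (2,13) -> (2,11)
Segment 3: (2,11) -> (2,5)
Segment 4: (2,5) -> (2,2)
Segment 5: (2,2) -> (2,1)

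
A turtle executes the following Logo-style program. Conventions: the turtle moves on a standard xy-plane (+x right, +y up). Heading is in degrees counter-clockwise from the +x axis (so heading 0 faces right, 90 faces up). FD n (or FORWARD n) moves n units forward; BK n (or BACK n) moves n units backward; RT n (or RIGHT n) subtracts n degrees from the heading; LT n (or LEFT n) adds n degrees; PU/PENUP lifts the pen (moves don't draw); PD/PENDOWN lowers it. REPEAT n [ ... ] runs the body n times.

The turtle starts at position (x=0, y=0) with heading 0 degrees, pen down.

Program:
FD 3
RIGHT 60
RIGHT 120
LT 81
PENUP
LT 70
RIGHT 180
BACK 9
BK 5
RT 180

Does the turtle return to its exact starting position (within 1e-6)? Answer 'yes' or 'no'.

Executing turtle program step by step:
Start: pos=(0,0), heading=0, pen down
FD 3: (0,0) -> (3,0) [heading=0, draw]
RT 60: heading 0 -> 300
RT 120: heading 300 -> 180
LT 81: heading 180 -> 261
PU: pen up
LT 70: heading 261 -> 331
RT 180: heading 331 -> 151
BK 9: (3,0) -> (10.872,-4.363) [heading=151, move]
BK 5: (10.872,-4.363) -> (15.245,-6.787) [heading=151, move]
RT 180: heading 151 -> 331
Final: pos=(15.245,-6.787), heading=331, 1 segment(s) drawn

Start position: (0, 0)
Final position: (15.245, -6.787)
Distance = 16.687; >= 1e-6 -> NOT closed

Answer: no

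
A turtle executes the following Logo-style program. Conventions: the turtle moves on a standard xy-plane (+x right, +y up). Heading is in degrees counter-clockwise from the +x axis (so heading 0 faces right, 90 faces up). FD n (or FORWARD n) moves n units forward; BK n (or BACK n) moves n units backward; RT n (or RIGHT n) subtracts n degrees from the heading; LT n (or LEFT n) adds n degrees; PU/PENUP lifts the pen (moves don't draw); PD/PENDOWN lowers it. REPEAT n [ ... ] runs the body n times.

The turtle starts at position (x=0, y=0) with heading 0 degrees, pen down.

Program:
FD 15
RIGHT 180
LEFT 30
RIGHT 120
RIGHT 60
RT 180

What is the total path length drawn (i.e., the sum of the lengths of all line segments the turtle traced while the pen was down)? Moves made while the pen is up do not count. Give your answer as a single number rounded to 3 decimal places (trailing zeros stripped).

Executing turtle program step by step:
Start: pos=(0,0), heading=0, pen down
FD 15: (0,0) -> (15,0) [heading=0, draw]
RT 180: heading 0 -> 180
LT 30: heading 180 -> 210
RT 120: heading 210 -> 90
RT 60: heading 90 -> 30
RT 180: heading 30 -> 210
Final: pos=(15,0), heading=210, 1 segment(s) drawn

Segment lengths:
  seg 1: (0,0) -> (15,0), length = 15
Total = 15

Answer: 15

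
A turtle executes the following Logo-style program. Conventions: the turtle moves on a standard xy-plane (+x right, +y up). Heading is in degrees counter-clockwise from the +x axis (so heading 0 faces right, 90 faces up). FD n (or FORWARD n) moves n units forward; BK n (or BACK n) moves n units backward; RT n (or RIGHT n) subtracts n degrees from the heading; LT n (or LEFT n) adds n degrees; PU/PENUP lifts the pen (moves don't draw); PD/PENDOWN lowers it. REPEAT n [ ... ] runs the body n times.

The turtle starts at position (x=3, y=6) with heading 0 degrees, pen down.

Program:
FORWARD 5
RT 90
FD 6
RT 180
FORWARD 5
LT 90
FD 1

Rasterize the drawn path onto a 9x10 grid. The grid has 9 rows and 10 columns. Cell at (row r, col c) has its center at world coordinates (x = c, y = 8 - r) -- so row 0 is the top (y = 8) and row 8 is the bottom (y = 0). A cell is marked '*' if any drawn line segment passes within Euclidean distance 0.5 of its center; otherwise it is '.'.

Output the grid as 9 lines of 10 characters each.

Answer: ..........
..........
...******.
.......**.
........*.
........*.
........*.
........*.
........*.

Derivation:
Segment 0: (3,6) -> (8,6)
Segment 1: (8,6) -> (8,0)
Segment 2: (8,0) -> (8,5)
Segment 3: (8,5) -> (7,5)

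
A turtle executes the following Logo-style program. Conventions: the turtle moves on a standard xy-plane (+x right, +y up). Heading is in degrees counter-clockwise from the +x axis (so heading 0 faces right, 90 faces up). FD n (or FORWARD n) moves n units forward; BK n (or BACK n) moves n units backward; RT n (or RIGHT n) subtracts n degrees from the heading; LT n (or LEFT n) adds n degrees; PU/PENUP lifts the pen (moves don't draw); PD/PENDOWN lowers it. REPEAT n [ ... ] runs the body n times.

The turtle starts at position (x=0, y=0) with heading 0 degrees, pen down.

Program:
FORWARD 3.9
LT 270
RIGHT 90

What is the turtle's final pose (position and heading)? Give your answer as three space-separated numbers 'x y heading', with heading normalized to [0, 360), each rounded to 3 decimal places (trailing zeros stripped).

Executing turtle program step by step:
Start: pos=(0,0), heading=0, pen down
FD 3.9: (0,0) -> (3.9,0) [heading=0, draw]
LT 270: heading 0 -> 270
RT 90: heading 270 -> 180
Final: pos=(3.9,0), heading=180, 1 segment(s) drawn

Answer: 3.9 0 180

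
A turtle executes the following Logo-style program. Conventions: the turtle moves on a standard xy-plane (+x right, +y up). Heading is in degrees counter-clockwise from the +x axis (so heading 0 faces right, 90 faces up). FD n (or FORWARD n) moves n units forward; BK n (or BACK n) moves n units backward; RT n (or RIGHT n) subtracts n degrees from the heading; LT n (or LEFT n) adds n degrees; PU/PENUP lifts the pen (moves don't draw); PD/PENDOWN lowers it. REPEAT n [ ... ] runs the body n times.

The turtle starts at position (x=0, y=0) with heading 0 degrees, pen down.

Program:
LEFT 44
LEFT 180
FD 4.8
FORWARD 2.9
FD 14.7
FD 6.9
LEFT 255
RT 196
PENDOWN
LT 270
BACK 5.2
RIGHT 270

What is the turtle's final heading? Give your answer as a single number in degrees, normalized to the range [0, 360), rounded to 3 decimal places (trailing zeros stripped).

Answer: 283

Derivation:
Executing turtle program step by step:
Start: pos=(0,0), heading=0, pen down
LT 44: heading 0 -> 44
LT 180: heading 44 -> 224
FD 4.8: (0,0) -> (-3.453,-3.334) [heading=224, draw]
FD 2.9: (-3.453,-3.334) -> (-5.539,-5.349) [heading=224, draw]
FD 14.7: (-5.539,-5.349) -> (-16.113,-15.56) [heading=224, draw]
FD 6.9: (-16.113,-15.56) -> (-21.077,-20.353) [heading=224, draw]
LT 255: heading 224 -> 119
RT 196: heading 119 -> 283
PD: pen down
LT 270: heading 283 -> 193
BK 5.2: (-21.077,-20.353) -> (-16.01,-19.184) [heading=193, draw]
RT 270: heading 193 -> 283
Final: pos=(-16.01,-19.184), heading=283, 5 segment(s) drawn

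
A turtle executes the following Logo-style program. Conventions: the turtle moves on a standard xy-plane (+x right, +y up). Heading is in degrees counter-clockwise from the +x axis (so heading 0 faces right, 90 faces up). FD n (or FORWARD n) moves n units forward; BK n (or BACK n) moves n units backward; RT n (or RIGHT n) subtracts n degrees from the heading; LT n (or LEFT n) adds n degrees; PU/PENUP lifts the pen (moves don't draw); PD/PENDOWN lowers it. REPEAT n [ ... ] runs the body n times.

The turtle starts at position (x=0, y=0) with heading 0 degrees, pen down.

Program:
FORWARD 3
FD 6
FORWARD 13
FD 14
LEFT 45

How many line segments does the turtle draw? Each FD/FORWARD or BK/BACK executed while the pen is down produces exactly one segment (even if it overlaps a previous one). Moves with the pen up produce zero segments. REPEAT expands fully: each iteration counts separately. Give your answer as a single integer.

Answer: 4

Derivation:
Executing turtle program step by step:
Start: pos=(0,0), heading=0, pen down
FD 3: (0,0) -> (3,0) [heading=0, draw]
FD 6: (3,0) -> (9,0) [heading=0, draw]
FD 13: (9,0) -> (22,0) [heading=0, draw]
FD 14: (22,0) -> (36,0) [heading=0, draw]
LT 45: heading 0 -> 45
Final: pos=(36,0), heading=45, 4 segment(s) drawn
Segments drawn: 4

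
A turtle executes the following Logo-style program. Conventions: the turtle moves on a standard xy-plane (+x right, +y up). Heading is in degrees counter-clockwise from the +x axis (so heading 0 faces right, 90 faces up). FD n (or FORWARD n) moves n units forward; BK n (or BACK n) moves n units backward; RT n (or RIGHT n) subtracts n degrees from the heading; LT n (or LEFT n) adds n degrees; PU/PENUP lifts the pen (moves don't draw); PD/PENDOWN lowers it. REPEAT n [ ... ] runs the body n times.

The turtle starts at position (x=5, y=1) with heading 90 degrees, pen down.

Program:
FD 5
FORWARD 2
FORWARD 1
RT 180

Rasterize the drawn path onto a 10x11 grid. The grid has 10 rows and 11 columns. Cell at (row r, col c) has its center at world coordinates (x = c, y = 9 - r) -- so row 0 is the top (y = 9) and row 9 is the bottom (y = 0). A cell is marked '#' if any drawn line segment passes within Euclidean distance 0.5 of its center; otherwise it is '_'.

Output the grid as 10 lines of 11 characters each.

Answer: _____#_____
_____#_____
_____#_____
_____#_____
_____#_____
_____#_____
_____#_____
_____#_____
_____#_____
___________

Derivation:
Segment 0: (5,1) -> (5,6)
Segment 1: (5,6) -> (5,8)
Segment 2: (5,8) -> (5,9)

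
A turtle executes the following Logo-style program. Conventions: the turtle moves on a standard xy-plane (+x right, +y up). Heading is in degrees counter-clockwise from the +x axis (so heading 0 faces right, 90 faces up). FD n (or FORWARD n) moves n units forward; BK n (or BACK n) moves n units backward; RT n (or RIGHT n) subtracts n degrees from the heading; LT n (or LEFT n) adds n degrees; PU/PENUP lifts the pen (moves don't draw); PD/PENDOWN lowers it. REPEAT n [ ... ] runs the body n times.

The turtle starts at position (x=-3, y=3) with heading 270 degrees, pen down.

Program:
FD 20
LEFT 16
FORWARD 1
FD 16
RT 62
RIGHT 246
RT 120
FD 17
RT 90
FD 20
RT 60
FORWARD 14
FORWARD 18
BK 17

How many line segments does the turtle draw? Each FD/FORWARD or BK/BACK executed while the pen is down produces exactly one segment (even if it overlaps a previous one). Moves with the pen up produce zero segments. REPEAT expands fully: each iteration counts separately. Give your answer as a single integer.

Answer: 8

Derivation:
Executing turtle program step by step:
Start: pos=(-3,3), heading=270, pen down
FD 20: (-3,3) -> (-3,-17) [heading=270, draw]
LT 16: heading 270 -> 286
FD 1: (-3,-17) -> (-2.724,-17.961) [heading=286, draw]
FD 16: (-2.724,-17.961) -> (1.686,-33.341) [heading=286, draw]
RT 62: heading 286 -> 224
RT 246: heading 224 -> 338
RT 120: heading 338 -> 218
FD 17: (1.686,-33.341) -> (-11.71,-43.808) [heading=218, draw]
RT 90: heading 218 -> 128
FD 20: (-11.71,-43.808) -> (-24.024,-28.047) [heading=128, draw]
RT 60: heading 128 -> 68
FD 14: (-24.024,-28.047) -> (-18.779,-15.067) [heading=68, draw]
FD 18: (-18.779,-15.067) -> (-12.036,1.622) [heading=68, draw]
BK 17: (-12.036,1.622) -> (-18.404,-14.14) [heading=68, draw]
Final: pos=(-18.404,-14.14), heading=68, 8 segment(s) drawn
Segments drawn: 8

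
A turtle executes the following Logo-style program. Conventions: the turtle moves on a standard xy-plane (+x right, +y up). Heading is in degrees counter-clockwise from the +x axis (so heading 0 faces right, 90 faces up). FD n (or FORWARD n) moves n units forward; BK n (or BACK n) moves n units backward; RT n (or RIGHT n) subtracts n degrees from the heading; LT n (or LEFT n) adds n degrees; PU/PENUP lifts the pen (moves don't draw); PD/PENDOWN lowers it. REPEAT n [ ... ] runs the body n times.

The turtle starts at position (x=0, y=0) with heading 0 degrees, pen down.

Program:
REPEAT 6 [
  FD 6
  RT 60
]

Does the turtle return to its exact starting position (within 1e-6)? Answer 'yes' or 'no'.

Executing turtle program step by step:
Start: pos=(0,0), heading=0, pen down
REPEAT 6 [
  -- iteration 1/6 --
  FD 6: (0,0) -> (6,0) [heading=0, draw]
  RT 60: heading 0 -> 300
  -- iteration 2/6 --
  FD 6: (6,0) -> (9,-5.196) [heading=300, draw]
  RT 60: heading 300 -> 240
  -- iteration 3/6 --
  FD 6: (9,-5.196) -> (6,-10.392) [heading=240, draw]
  RT 60: heading 240 -> 180
  -- iteration 4/6 --
  FD 6: (6,-10.392) -> (0,-10.392) [heading=180, draw]
  RT 60: heading 180 -> 120
  -- iteration 5/6 --
  FD 6: (0,-10.392) -> (-3,-5.196) [heading=120, draw]
  RT 60: heading 120 -> 60
  -- iteration 6/6 --
  FD 6: (-3,-5.196) -> (0,0) [heading=60, draw]
  RT 60: heading 60 -> 0
]
Final: pos=(0,0), heading=0, 6 segment(s) drawn

Start position: (0, 0)
Final position: (0, 0)
Distance = 0; < 1e-6 -> CLOSED

Answer: yes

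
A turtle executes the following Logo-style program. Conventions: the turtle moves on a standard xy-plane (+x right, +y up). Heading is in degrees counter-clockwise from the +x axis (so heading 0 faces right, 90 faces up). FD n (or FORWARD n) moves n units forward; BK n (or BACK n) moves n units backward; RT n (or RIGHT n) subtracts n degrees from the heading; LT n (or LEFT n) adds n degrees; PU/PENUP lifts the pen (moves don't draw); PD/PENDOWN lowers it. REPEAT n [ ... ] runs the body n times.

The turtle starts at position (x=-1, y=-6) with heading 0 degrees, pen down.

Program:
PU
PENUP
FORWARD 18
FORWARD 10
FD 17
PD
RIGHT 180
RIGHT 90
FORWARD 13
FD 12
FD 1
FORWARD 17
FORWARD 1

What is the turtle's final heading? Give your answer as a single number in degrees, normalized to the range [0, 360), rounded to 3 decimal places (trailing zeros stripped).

Executing turtle program step by step:
Start: pos=(-1,-6), heading=0, pen down
PU: pen up
PU: pen up
FD 18: (-1,-6) -> (17,-6) [heading=0, move]
FD 10: (17,-6) -> (27,-6) [heading=0, move]
FD 17: (27,-6) -> (44,-6) [heading=0, move]
PD: pen down
RT 180: heading 0 -> 180
RT 90: heading 180 -> 90
FD 13: (44,-6) -> (44,7) [heading=90, draw]
FD 12: (44,7) -> (44,19) [heading=90, draw]
FD 1: (44,19) -> (44,20) [heading=90, draw]
FD 17: (44,20) -> (44,37) [heading=90, draw]
FD 1: (44,37) -> (44,38) [heading=90, draw]
Final: pos=(44,38), heading=90, 5 segment(s) drawn

Answer: 90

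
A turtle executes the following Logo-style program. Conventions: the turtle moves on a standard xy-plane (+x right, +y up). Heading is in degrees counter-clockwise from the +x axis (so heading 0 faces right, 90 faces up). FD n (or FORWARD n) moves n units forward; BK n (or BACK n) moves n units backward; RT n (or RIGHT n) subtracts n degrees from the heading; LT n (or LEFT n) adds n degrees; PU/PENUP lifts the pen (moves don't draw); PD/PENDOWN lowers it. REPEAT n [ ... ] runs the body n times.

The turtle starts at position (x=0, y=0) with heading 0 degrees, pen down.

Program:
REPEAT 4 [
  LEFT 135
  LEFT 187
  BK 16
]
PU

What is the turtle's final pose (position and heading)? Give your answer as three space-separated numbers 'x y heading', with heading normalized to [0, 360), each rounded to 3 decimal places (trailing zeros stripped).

Executing turtle program step by step:
Start: pos=(0,0), heading=0, pen down
REPEAT 4 [
  -- iteration 1/4 --
  LT 135: heading 0 -> 135
  LT 187: heading 135 -> 322
  BK 16: (0,0) -> (-12.608,9.851) [heading=322, draw]
  -- iteration 2/4 --
  LT 135: heading 322 -> 97
  LT 187: heading 97 -> 284
  BK 16: (-12.608,9.851) -> (-16.479,25.375) [heading=284, draw]
  -- iteration 3/4 --
  LT 135: heading 284 -> 59
  LT 187: heading 59 -> 246
  BK 16: (-16.479,25.375) -> (-9.971,39.992) [heading=246, draw]
  -- iteration 4/4 --
  LT 135: heading 246 -> 21
  LT 187: heading 21 -> 208
  BK 16: (-9.971,39.992) -> (4.156,47.504) [heading=208, draw]
]
PU: pen up
Final: pos=(4.156,47.504), heading=208, 4 segment(s) drawn

Answer: 4.156 47.504 208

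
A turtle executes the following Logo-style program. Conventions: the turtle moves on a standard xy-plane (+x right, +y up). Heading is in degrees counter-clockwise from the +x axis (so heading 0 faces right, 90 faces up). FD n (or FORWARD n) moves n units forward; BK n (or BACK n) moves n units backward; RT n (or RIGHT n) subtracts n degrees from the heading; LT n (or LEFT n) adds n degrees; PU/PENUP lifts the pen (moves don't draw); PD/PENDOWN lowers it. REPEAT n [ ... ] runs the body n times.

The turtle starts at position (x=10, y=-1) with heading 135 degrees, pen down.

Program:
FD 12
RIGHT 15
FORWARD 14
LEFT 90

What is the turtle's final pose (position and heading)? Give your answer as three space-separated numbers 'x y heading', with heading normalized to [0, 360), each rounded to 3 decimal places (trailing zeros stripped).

Answer: -5.485 19.61 210

Derivation:
Executing turtle program step by step:
Start: pos=(10,-1), heading=135, pen down
FD 12: (10,-1) -> (1.515,7.485) [heading=135, draw]
RT 15: heading 135 -> 120
FD 14: (1.515,7.485) -> (-5.485,19.61) [heading=120, draw]
LT 90: heading 120 -> 210
Final: pos=(-5.485,19.61), heading=210, 2 segment(s) drawn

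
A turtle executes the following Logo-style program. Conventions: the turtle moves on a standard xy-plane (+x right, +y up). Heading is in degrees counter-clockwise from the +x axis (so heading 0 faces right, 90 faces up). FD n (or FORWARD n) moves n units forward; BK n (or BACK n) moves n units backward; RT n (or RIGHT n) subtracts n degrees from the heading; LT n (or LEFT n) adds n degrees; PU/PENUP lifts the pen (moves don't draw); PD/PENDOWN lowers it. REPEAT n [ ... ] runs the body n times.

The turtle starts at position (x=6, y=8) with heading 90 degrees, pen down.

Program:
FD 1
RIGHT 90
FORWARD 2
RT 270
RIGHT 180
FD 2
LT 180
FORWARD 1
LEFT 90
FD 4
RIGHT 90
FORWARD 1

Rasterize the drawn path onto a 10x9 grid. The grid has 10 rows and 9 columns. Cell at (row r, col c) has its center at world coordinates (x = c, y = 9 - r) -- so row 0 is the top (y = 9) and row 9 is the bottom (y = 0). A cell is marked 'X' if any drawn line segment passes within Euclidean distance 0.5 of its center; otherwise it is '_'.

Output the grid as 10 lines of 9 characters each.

Answer: ____X_XXX
____XXXXX
________X
_________
_________
_________
_________
_________
_________
_________

Derivation:
Segment 0: (6,8) -> (6,9)
Segment 1: (6,9) -> (8,9)
Segment 2: (8,9) -> (8,7)
Segment 3: (8,7) -> (8,8)
Segment 4: (8,8) -> (4,8)
Segment 5: (4,8) -> (4,9)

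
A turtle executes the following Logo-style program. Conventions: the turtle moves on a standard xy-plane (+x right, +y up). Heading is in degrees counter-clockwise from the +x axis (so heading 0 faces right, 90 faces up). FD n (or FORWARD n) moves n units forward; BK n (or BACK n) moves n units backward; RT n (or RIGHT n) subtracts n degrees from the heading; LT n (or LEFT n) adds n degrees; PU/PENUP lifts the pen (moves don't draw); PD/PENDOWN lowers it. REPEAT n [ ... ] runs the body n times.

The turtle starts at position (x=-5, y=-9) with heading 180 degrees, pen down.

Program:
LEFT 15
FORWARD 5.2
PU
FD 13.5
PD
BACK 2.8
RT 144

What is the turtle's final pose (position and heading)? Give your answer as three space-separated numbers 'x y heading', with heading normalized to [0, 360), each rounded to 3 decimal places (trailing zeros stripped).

Executing turtle program step by step:
Start: pos=(-5,-9), heading=180, pen down
LT 15: heading 180 -> 195
FD 5.2: (-5,-9) -> (-10.023,-10.346) [heading=195, draw]
PU: pen up
FD 13.5: (-10.023,-10.346) -> (-23.063,-13.84) [heading=195, move]
PD: pen down
BK 2.8: (-23.063,-13.84) -> (-20.358,-13.115) [heading=195, draw]
RT 144: heading 195 -> 51
Final: pos=(-20.358,-13.115), heading=51, 2 segment(s) drawn

Answer: -20.358 -13.115 51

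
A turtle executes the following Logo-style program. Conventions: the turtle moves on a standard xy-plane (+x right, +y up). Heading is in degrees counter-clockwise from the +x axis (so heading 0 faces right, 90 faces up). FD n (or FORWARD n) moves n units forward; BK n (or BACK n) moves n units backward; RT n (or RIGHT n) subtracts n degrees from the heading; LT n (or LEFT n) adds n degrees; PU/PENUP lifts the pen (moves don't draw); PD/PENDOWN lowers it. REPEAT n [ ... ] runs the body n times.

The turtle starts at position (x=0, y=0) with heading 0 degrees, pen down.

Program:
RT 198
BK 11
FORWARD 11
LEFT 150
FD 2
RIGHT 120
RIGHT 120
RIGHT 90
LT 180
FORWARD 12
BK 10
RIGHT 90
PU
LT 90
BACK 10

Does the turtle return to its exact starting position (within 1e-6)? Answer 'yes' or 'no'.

Answer: no

Derivation:
Executing turtle program step by step:
Start: pos=(0,0), heading=0, pen down
RT 198: heading 0 -> 162
BK 11: (0,0) -> (10.462,-3.399) [heading=162, draw]
FD 11: (10.462,-3.399) -> (0,0) [heading=162, draw]
LT 150: heading 162 -> 312
FD 2: (0,0) -> (1.338,-1.486) [heading=312, draw]
RT 120: heading 312 -> 192
RT 120: heading 192 -> 72
RT 90: heading 72 -> 342
LT 180: heading 342 -> 162
FD 12: (1.338,-1.486) -> (-10.074,2.222) [heading=162, draw]
BK 10: (-10.074,2.222) -> (-0.564,-0.868) [heading=162, draw]
RT 90: heading 162 -> 72
PU: pen up
LT 90: heading 72 -> 162
BK 10: (-0.564,-0.868) -> (8.947,-3.958) [heading=162, move]
Final: pos=(8.947,-3.958), heading=162, 5 segment(s) drawn

Start position: (0, 0)
Final position: (8.947, -3.958)
Distance = 9.783; >= 1e-6 -> NOT closed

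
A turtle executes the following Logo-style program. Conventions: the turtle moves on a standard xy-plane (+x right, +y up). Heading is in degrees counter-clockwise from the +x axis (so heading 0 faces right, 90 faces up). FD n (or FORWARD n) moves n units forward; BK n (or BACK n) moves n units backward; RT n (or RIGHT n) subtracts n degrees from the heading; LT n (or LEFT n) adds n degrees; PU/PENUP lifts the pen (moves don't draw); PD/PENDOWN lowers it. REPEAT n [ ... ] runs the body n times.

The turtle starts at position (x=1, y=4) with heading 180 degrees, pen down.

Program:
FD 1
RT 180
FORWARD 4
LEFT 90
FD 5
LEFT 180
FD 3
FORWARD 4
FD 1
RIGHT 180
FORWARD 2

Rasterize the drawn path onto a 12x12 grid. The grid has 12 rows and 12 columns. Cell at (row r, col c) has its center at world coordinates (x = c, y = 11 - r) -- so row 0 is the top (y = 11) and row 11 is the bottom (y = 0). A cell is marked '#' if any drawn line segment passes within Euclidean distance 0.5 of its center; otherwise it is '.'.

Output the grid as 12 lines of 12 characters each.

Segment 0: (1,4) -> (0,4)
Segment 1: (0,4) -> (4,4)
Segment 2: (4,4) -> (4,9)
Segment 3: (4,9) -> (4,6)
Segment 4: (4,6) -> (4,2)
Segment 5: (4,2) -> (4,1)
Segment 6: (4,1) -> (4,3)

Answer: ............
............
....#.......
....#.......
....#.......
....#.......
....#.......
#####.......
....#.......
....#.......
....#.......
............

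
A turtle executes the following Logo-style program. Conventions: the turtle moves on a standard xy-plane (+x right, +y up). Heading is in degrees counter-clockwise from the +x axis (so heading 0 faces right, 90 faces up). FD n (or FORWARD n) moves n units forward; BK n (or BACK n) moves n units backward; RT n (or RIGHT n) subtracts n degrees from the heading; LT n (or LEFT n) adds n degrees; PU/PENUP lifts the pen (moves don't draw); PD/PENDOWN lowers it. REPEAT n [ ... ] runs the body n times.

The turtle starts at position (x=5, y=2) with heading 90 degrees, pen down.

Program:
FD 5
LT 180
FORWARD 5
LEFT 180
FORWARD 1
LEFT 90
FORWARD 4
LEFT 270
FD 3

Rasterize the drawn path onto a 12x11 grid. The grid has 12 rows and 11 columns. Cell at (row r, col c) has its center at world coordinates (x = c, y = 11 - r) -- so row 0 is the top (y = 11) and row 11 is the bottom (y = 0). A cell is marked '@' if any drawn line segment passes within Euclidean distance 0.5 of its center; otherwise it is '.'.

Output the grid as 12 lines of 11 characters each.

Answer: ...........
...........
...........
...........
.....@.....
.@...@.....
.@...@.....
.@...@.....
.@@@@@.....
.....@.....
...........
...........

Derivation:
Segment 0: (5,2) -> (5,7)
Segment 1: (5,7) -> (5,2)
Segment 2: (5,2) -> (5,3)
Segment 3: (5,3) -> (1,3)
Segment 4: (1,3) -> (1,6)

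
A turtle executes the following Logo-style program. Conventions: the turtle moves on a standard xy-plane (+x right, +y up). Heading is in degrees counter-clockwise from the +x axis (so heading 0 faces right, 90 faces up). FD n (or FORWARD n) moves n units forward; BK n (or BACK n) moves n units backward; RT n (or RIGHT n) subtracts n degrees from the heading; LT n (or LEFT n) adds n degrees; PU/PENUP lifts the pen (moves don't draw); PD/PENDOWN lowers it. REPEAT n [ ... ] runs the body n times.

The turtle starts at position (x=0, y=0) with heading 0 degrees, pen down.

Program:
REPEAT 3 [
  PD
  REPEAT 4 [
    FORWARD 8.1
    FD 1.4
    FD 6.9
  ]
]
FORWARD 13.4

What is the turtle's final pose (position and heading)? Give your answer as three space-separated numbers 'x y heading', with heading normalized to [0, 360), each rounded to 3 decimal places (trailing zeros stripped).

Answer: 210.2 0 0

Derivation:
Executing turtle program step by step:
Start: pos=(0,0), heading=0, pen down
REPEAT 3 [
  -- iteration 1/3 --
  PD: pen down
  REPEAT 4 [
    -- iteration 1/4 --
    FD 8.1: (0,0) -> (8.1,0) [heading=0, draw]
    FD 1.4: (8.1,0) -> (9.5,0) [heading=0, draw]
    FD 6.9: (9.5,0) -> (16.4,0) [heading=0, draw]
    -- iteration 2/4 --
    FD 8.1: (16.4,0) -> (24.5,0) [heading=0, draw]
    FD 1.4: (24.5,0) -> (25.9,0) [heading=0, draw]
    FD 6.9: (25.9,0) -> (32.8,0) [heading=0, draw]
    -- iteration 3/4 --
    FD 8.1: (32.8,0) -> (40.9,0) [heading=0, draw]
    FD 1.4: (40.9,0) -> (42.3,0) [heading=0, draw]
    FD 6.9: (42.3,0) -> (49.2,0) [heading=0, draw]
    -- iteration 4/4 --
    FD 8.1: (49.2,0) -> (57.3,0) [heading=0, draw]
    FD 1.4: (57.3,0) -> (58.7,0) [heading=0, draw]
    FD 6.9: (58.7,0) -> (65.6,0) [heading=0, draw]
  ]
  -- iteration 2/3 --
  PD: pen down
  REPEAT 4 [
    -- iteration 1/4 --
    FD 8.1: (65.6,0) -> (73.7,0) [heading=0, draw]
    FD 1.4: (73.7,0) -> (75.1,0) [heading=0, draw]
    FD 6.9: (75.1,0) -> (82,0) [heading=0, draw]
    -- iteration 2/4 --
    FD 8.1: (82,0) -> (90.1,0) [heading=0, draw]
    FD 1.4: (90.1,0) -> (91.5,0) [heading=0, draw]
    FD 6.9: (91.5,0) -> (98.4,0) [heading=0, draw]
    -- iteration 3/4 --
    FD 8.1: (98.4,0) -> (106.5,0) [heading=0, draw]
    FD 1.4: (106.5,0) -> (107.9,0) [heading=0, draw]
    FD 6.9: (107.9,0) -> (114.8,0) [heading=0, draw]
    -- iteration 4/4 --
    FD 8.1: (114.8,0) -> (122.9,0) [heading=0, draw]
    FD 1.4: (122.9,0) -> (124.3,0) [heading=0, draw]
    FD 6.9: (124.3,0) -> (131.2,0) [heading=0, draw]
  ]
  -- iteration 3/3 --
  PD: pen down
  REPEAT 4 [
    -- iteration 1/4 --
    FD 8.1: (131.2,0) -> (139.3,0) [heading=0, draw]
    FD 1.4: (139.3,0) -> (140.7,0) [heading=0, draw]
    FD 6.9: (140.7,0) -> (147.6,0) [heading=0, draw]
    -- iteration 2/4 --
    FD 8.1: (147.6,0) -> (155.7,0) [heading=0, draw]
    FD 1.4: (155.7,0) -> (157.1,0) [heading=0, draw]
    FD 6.9: (157.1,0) -> (164,0) [heading=0, draw]
    -- iteration 3/4 --
    FD 8.1: (164,0) -> (172.1,0) [heading=0, draw]
    FD 1.4: (172.1,0) -> (173.5,0) [heading=0, draw]
    FD 6.9: (173.5,0) -> (180.4,0) [heading=0, draw]
    -- iteration 4/4 --
    FD 8.1: (180.4,0) -> (188.5,0) [heading=0, draw]
    FD 1.4: (188.5,0) -> (189.9,0) [heading=0, draw]
    FD 6.9: (189.9,0) -> (196.8,0) [heading=0, draw]
  ]
]
FD 13.4: (196.8,0) -> (210.2,0) [heading=0, draw]
Final: pos=(210.2,0), heading=0, 37 segment(s) drawn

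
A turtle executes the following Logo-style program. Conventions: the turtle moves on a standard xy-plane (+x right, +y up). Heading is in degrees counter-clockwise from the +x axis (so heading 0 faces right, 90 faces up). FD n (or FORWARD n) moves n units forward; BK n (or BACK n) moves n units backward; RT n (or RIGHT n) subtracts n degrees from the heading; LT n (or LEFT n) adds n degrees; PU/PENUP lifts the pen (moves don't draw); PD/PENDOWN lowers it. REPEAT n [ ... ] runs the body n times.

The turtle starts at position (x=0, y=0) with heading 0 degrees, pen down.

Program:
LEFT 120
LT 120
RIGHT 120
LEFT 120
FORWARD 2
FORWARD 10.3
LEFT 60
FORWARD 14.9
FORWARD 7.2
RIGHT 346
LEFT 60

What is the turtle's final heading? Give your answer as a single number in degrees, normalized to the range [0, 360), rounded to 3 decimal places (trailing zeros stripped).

Executing turtle program step by step:
Start: pos=(0,0), heading=0, pen down
LT 120: heading 0 -> 120
LT 120: heading 120 -> 240
RT 120: heading 240 -> 120
LT 120: heading 120 -> 240
FD 2: (0,0) -> (-1,-1.732) [heading=240, draw]
FD 10.3: (-1,-1.732) -> (-6.15,-10.652) [heading=240, draw]
LT 60: heading 240 -> 300
FD 14.9: (-6.15,-10.652) -> (1.3,-23.556) [heading=300, draw]
FD 7.2: (1.3,-23.556) -> (4.9,-29.791) [heading=300, draw]
RT 346: heading 300 -> 314
LT 60: heading 314 -> 14
Final: pos=(4.9,-29.791), heading=14, 4 segment(s) drawn

Answer: 14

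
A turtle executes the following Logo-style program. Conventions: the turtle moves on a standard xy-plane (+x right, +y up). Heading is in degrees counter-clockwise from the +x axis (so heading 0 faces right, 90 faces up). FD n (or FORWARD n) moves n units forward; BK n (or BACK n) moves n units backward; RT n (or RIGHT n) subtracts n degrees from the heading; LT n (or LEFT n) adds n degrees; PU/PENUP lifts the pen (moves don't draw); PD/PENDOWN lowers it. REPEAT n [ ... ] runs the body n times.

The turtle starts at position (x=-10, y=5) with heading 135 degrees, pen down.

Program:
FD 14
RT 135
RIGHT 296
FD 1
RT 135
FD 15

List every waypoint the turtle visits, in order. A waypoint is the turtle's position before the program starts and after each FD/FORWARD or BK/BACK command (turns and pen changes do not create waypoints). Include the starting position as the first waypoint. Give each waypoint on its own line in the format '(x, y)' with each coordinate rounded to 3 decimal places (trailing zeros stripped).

Executing turtle program step by step:
Start: pos=(-10,5), heading=135, pen down
FD 14: (-10,5) -> (-19.899,14.899) [heading=135, draw]
RT 135: heading 135 -> 0
RT 296: heading 0 -> 64
FD 1: (-19.899,14.899) -> (-19.461,15.798) [heading=64, draw]
RT 135: heading 64 -> 289
FD 15: (-19.461,15.798) -> (-14.578,1.616) [heading=289, draw]
Final: pos=(-14.578,1.616), heading=289, 3 segment(s) drawn
Waypoints (4 total):
(-10, 5)
(-19.899, 14.899)
(-19.461, 15.798)
(-14.578, 1.616)

Answer: (-10, 5)
(-19.899, 14.899)
(-19.461, 15.798)
(-14.578, 1.616)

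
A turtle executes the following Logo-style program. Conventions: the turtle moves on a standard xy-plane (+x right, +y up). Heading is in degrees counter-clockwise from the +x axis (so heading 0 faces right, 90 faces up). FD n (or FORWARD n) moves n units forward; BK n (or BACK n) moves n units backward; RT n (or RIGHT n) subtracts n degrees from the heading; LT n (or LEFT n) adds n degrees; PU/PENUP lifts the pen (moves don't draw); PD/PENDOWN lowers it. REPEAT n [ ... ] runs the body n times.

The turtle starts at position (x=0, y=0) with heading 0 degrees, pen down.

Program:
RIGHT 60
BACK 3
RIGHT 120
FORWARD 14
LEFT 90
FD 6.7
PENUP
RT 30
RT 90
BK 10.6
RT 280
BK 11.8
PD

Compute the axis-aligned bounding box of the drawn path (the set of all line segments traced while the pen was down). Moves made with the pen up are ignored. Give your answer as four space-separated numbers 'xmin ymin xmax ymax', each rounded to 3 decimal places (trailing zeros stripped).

Executing turtle program step by step:
Start: pos=(0,0), heading=0, pen down
RT 60: heading 0 -> 300
BK 3: (0,0) -> (-1.5,2.598) [heading=300, draw]
RT 120: heading 300 -> 180
FD 14: (-1.5,2.598) -> (-15.5,2.598) [heading=180, draw]
LT 90: heading 180 -> 270
FD 6.7: (-15.5,2.598) -> (-15.5,-4.102) [heading=270, draw]
PU: pen up
RT 30: heading 270 -> 240
RT 90: heading 240 -> 150
BK 10.6: (-15.5,-4.102) -> (-6.32,-9.402) [heading=150, move]
RT 280: heading 150 -> 230
BK 11.8: (-6.32,-9.402) -> (1.265,-0.363) [heading=230, move]
PD: pen down
Final: pos=(1.265,-0.363), heading=230, 3 segment(s) drawn

Segment endpoints: x in {-15.5, -1.5, 0}, y in {-4.102, 0, 2.598, 2.598}
xmin=-15.5, ymin=-4.102, xmax=0, ymax=2.598

Answer: -15.5 -4.102 0 2.598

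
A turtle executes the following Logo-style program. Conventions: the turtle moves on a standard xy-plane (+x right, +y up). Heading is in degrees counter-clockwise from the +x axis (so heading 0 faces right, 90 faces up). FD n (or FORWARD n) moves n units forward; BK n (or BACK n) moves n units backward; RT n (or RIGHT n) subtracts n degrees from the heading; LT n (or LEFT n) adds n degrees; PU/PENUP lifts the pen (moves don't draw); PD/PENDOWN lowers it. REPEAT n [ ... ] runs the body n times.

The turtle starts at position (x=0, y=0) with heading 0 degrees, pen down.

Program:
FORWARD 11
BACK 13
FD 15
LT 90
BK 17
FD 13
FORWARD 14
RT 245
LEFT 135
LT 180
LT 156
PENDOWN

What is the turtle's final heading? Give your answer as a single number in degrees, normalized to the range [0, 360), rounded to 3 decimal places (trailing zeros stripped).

Executing turtle program step by step:
Start: pos=(0,0), heading=0, pen down
FD 11: (0,0) -> (11,0) [heading=0, draw]
BK 13: (11,0) -> (-2,0) [heading=0, draw]
FD 15: (-2,0) -> (13,0) [heading=0, draw]
LT 90: heading 0 -> 90
BK 17: (13,0) -> (13,-17) [heading=90, draw]
FD 13: (13,-17) -> (13,-4) [heading=90, draw]
FD 14: (13,-4) -> (13,10) [heading=90, draw]
RT 245: heading 90 -> 205
LT 135: heading 205 -> 340
LT 180: heading 340 -> 160
LT 156: heading 160 -> 316
PD: pen down
Final: pos=(13,10), heading=316, 6 segment(s) drawn

Answer: 316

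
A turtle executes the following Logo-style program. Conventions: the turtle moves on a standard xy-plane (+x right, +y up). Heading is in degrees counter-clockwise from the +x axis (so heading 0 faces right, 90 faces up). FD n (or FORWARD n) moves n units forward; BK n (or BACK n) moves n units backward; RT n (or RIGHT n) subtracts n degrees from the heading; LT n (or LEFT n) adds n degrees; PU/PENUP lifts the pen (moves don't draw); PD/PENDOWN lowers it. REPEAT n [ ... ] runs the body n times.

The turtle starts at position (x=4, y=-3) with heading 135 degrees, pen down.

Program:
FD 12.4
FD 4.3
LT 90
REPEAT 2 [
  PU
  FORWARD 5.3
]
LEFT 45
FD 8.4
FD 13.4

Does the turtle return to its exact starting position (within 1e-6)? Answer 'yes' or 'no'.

Answer: no

Derivation:
Executing turtle program step by step:
Start: pos=(4,-3), heading=135, pen down
FD 12.4: (4,-3) -> (-4.768,5.768) [heading=135, draw]
FD 4.3: (-4.768,5.768) -> (-7.809,8.809) [heading=135, draw]
LT 90: heading 135 -> 225
REPEAT 2 [
  -- iteration 1/2 --
  PU: pen up
  FD 5.3: (-7.809,8.809) -> (-11.556,5.061) [heading=225, move]
  -- iteration 2/2 --
  PU: pen up
  FD 5.3: (-11.556,5.061) -> (-15.304,1.313) [heading=225, move]
]
LT 45: heading 225 -> 270
FD 8.4: (-15.304,1.313) -> (-15.304,-7.087) [heading=270, move]
FD 13.4: (-15.304,-7.087) -> (-15.304,-20.487) [heading=270, move]
Final: pos=(-15.304,-20.487), heading=270, 2 segment(s) drawn

Start position: (4, -3)
Final position: (-15.304, -20.487)
Distance = 26.047; >= 1e-6 -> NOT closed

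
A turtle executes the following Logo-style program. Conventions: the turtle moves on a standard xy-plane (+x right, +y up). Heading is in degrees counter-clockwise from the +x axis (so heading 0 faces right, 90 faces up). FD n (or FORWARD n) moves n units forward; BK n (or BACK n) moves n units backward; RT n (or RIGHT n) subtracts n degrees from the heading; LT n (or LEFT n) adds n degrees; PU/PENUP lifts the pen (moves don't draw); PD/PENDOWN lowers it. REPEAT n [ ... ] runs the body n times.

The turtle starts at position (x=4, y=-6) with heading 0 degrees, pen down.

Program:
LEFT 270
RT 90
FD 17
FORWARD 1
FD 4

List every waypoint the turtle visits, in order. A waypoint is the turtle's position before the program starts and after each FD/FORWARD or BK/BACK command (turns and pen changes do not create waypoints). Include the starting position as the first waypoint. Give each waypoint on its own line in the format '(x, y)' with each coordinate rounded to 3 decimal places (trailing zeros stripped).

Executing turtle program step by step:
Start: pos=(4,-6), heading=0, pen down
LT 270: heading 0 -> 270
RT 90: heading 270 -> 180
FD 17: (4,-6) -> (-13,-6) [heading=180, draw]
FD 1: (-13,-6) -> (-14,-6) [heading=180, draw]
FD 4: (-14,-6) -> (-18,-6) [heading=180, draw]
Final: pos=(-18,-6), heading=180, 3 segment(s) drawn
Waypoints (4 total):
(4, -6)
(-13, -6)
(-14, -6)
(-18, -6)

Answer: (4, -6)
(-13, -6)
(-14, -6)
(-18, -6)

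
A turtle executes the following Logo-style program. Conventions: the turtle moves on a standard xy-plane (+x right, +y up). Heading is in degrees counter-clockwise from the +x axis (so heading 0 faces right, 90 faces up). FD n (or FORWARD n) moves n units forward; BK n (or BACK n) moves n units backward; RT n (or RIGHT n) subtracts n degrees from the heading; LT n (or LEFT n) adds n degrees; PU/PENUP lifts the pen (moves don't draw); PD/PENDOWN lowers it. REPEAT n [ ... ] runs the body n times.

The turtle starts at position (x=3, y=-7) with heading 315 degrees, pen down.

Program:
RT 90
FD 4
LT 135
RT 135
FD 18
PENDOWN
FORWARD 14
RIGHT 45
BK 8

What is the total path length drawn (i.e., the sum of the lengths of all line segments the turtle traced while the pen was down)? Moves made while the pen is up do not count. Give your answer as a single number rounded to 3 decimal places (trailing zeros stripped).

Answer: 44

Derivation:
Executing turtle program step by step:
Start: pos=(3,-7), heading=315, pen down
RT 90: heading 315 -> 225
FD 4: (3,-7) -> (0.172,-9.828) [heading=225, draw]
LT 135: heading 225 -> 0
RT 135: heading 0 -> 225
FD 18: (0.172,-9.828) -> (-12.556,-22.556) [heading=225, draw]
PD: pen down
FD 14: (-12.556,-22.556) -> (-22.456,-32.456) [heading=225, draw]
RT 45: heading 225 -> 180
BK 8: (-22.456,-32.456) -> (-14.456,-32.456) [heading=180, draw]
Final: pos=(-14.456,-32.456), heading=180, 4 segment(s) drawn

Segment lengths:
  seg 1: (3,-7) -> (0.172,-9.828), length = 4
  seg 2: (0.172,-9.828) -> (-12.556,-22.556), length = 18
  seg 3: (-12.556,-22.556) -> (-22.456,-32.456), length = 14
  seg 4: (-22.456,-32.456) -> (-14.456,-32.456), length = 8
Total = 44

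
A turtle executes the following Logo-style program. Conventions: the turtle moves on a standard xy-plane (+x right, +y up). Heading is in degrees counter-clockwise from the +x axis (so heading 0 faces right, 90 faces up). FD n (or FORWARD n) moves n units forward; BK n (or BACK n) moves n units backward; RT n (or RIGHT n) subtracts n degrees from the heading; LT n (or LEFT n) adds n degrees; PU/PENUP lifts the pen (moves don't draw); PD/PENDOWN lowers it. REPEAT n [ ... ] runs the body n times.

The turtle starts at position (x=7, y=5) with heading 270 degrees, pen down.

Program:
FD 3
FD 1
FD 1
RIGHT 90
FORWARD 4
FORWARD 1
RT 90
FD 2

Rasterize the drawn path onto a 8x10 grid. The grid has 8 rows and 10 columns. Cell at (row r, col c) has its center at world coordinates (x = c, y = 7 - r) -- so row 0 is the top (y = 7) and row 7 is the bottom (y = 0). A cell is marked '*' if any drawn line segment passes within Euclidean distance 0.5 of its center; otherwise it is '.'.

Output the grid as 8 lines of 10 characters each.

Answer: ..........
..........
.......*..
.......*..
.......*..
..*....*..
..*....*..
..******..

Derivation:
Segment 0: (7,5) -> (7,2)
Segment 1: (7,2) -> (7,1)
Segment 2: (7,1) -> (7,0)
Segment 3: (7,0) -> (3,0)
Segment 4: (3,0) -> (2,0)
Segment 5: (2,0) -> (2,2)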